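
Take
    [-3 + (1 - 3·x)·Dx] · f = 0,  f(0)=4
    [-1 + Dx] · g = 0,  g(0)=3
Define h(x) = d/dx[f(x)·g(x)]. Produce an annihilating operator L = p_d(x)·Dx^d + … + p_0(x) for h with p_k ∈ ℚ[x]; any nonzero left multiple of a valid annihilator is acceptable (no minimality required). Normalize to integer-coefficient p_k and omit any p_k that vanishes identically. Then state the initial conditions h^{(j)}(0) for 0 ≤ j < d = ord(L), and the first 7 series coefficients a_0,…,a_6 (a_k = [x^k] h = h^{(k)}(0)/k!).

f: a_k = 4, 12, 36, 108, 324, 972, 2916, …
g: a_k = 3, 3, 3/2, 1/2, 1/8, 1/40, 1/240, …
f·g: L₀ = L_f ⊗_s L_g, ord ≤ 1·1.
Differentiate: ansatz ord ≤ ord L₀ ⇒ L.
L = (25 - 24·x + 9·x^2) + (-4 + 15·x - 9·x^2)·Dx  (order 1).
h: a_k = 48, 300, 1356, 5426, 20348, 732529/10, 1538311/6, …
ICs: h(0) = 48.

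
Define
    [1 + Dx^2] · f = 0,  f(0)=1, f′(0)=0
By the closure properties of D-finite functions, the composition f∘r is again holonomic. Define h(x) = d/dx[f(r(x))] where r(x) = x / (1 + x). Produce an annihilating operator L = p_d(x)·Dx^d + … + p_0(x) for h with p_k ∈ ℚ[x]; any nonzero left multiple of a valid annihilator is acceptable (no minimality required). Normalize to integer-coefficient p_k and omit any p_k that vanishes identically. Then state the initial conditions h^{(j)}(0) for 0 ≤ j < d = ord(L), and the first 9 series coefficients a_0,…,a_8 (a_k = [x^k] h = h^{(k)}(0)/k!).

f: a_k = 1, 0, -1/2, 0, 1/24, 0, -1/720, 0, 1/40320, …
h₀=f(r): pull back L_f along r ⇒ L₀.
h₀' ⇒ L via d/dx closure of L₀.
L = (7 + 12·x + 6·x^2) + (6 + 18·x + 18·x^2 + 6·x^3)·Dx + (1 + 4·x + 6·x^2 + 4·x^3 + x^4)·Dx^2  (order 2).
h: a_k = 0, -1, 3, -35/6, 55/6, -1501/120, 609/40, -16699/1008, 8791/560, …
ICs: h(0) = 0, h′(0) = -1.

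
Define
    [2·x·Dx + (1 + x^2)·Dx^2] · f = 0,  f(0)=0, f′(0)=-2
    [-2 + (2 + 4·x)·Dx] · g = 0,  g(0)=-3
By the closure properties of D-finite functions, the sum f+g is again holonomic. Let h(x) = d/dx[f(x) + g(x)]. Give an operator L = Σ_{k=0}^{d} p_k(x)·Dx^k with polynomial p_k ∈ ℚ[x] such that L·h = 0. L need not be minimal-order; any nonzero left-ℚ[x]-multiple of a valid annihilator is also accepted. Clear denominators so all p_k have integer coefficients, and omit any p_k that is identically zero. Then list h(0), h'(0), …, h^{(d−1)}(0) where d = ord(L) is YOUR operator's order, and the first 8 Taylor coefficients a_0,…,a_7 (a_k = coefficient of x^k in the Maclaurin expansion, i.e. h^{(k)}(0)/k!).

L = (-4 - 20·x + 12·x^2 + 12·x^3) + (-10 - 16·x - 16·x^2 + 48·x^3 + 42·x^4)·Dx + (-2 + 12·x^2 + 12·x^3 + 14·x^4 + 12·x^5)·Dx^2  (order 2).
h: a_k = -5, 3, -5/2, 15/2, -121/8, 189/8, -661/16, 1287/16, …
ICs: h(0) = -5, h′(0) = 3.

f: a_k = 0, -2, 0, 2/3, 0, -2/5, 0, 2/7, …
g: a_k = -3, -3, 3/2, -3/2, 15/8, -21/8, 63/16, -99/16, …
h₀=f+g: left-lcm gives L₀, ord ≤ 3.
h₀' ⇒ L via d/dx closure of L₀.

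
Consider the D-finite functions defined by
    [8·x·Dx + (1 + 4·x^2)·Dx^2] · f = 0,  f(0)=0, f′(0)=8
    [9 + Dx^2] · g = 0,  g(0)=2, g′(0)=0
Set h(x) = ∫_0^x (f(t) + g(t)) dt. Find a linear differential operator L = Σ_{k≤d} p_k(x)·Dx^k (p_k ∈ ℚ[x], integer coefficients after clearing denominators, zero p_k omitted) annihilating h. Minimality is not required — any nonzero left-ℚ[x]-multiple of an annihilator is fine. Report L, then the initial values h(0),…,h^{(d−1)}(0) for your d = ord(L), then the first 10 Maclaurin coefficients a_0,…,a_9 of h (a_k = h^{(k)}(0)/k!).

L = (-2808·x + 19008·x^3 + 10368·x^5)·Dx^2 + (9 + 1548·x^2 + 7344·x^4 + 5184·x^6)·Dx^3 + (-312·x + 2112·x^3 + 1152·x^5)·Dx^4 + (1 + 172·x^2 + 816·x^4 + 576·x^6)·Dx^5  (order 5).
h: a_k = 0, 2, 4, -3, -8/3, 27/20, 64/15, -81/280, -64/7, 81/2240, …
ICs: h(0) = 0, h′(0) = 2, h′′(0) = 8, h′′′(0) = -18, h′′′′(0) = -64.

f: a_k = 0, 8, 0, -32/3, 0, 128/5, 0, -512/7, 0, 2048/9, …
g: a_k = 2, 0, -9, 0, 27/4, 0, -81/40, 0, 729/2240, 0, …
Sum ⇒ L₀ = lclm(L_f,L_g) in ℚ(x)⟨Dx⟩.
h=∫₀ˣh₀: take L = L₀·Dx.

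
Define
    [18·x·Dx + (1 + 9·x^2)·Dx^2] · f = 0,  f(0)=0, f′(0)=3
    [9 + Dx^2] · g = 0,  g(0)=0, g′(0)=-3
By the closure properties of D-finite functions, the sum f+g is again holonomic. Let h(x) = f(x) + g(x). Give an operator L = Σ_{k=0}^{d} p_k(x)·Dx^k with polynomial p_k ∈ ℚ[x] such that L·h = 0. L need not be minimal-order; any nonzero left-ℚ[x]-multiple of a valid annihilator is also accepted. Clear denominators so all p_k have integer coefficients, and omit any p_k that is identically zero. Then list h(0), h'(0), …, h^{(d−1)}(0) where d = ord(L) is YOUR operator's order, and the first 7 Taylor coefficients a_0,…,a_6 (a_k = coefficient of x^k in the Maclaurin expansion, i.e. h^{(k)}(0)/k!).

L = (-1782·x + 20412·x^3 + 13122·x^5)·Dx + (-9 + 567·x^2 + 6561·x^4 + 6561·x^6)·Dx^2 + (-198·x + 2268·x^3 + 1458·x^5)·Dx^3 + (-1 + 63·x^2 + 729·x^4 + 729·x^6)·Dx^4  (order 4).
h: a_k = 0, 0, 0, -9/2, 0, 1863/40, 0, …
ICs: h(0) = 0, h′(0) = 0, h′′(0) = 0, h′′′(0) = -27.

f: a_k = 0, 3, 0, -9, 0, 243/5, 0, …
g: a_k = 0, -3, 0, 9/2, 0, -81/40, 0, …
Sum ⇒ L₀ = lclm(L_f,L_g) in ℚ(x)⟨Dx⟩.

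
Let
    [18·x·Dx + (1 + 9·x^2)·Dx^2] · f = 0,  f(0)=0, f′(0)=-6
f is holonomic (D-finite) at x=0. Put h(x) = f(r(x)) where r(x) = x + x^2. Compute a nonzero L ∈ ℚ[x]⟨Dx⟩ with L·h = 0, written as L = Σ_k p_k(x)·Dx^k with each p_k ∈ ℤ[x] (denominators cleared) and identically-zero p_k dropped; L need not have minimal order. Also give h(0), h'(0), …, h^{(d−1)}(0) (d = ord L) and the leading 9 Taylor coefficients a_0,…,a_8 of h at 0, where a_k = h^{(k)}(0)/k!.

f: a_k = 0, -6, 0, 18, 0, -486/5, 0, 4374/7, 0, …
h₀=f(r): pull back L_f along r ⇒ L₀.
L = (-2 + 18·x + 72·x^2 + 108·x^3 + 54·x^4)·Dx + (1 + 2·x + 9·x^2 + 36·x^3 + 45·x^4 + 18·x^5)·Dx^2  (order 2).
h: a_k = 0, -6, -6, 18, 54, -216/5, -468, -2430/7, 3402, …
ICs: h(0) = 0, h′(0) = -6.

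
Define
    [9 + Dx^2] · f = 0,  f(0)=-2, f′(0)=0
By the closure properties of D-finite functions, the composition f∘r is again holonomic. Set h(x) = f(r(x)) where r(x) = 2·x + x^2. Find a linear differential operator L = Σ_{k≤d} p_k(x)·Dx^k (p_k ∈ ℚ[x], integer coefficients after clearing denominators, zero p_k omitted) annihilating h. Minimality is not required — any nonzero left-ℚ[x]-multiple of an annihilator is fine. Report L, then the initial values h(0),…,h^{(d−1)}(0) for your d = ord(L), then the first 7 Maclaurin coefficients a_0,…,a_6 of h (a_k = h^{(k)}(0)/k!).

L = (36 + 108·x + 108·x^2 + 36·x^3) - Dx + (1 + x)·Dx^2  (order 2).
h: a_k = -2, 0, 36, 36, -99, -216, -162/5, …
ICs: h(0) = -2, h′(0) = 0.

f: a_k = -2, 0, 9, 0, -27/4, 0, 81/40, …
Change of var in L_f (x↦r) gives L₀.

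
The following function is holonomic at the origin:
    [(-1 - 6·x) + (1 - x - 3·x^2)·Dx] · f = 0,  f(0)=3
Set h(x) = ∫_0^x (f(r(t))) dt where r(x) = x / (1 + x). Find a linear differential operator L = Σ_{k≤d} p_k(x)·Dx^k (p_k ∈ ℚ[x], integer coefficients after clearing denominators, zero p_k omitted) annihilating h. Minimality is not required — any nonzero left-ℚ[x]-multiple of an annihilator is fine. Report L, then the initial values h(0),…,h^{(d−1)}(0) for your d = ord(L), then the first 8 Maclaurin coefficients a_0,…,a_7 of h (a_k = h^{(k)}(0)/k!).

L = (1 + 7·x)·Dx + (-1 - 2·x + 2·x^2 + 3·x^3)·Dx^2  (order 2).
h: a_k = 0, 3, 3/2, 3, 0, 27/5, -9/2, 108/7, …
ICs: h(0) = 0, h′(0) = 3.

f: a_k = 3, 3, 12, 21, 57, 120, 291, 651, …
f∘r: x↦r, Dx↦Dx/r' in L_f ⇒ L₀.
∫: right-multiply L₀ by Dx.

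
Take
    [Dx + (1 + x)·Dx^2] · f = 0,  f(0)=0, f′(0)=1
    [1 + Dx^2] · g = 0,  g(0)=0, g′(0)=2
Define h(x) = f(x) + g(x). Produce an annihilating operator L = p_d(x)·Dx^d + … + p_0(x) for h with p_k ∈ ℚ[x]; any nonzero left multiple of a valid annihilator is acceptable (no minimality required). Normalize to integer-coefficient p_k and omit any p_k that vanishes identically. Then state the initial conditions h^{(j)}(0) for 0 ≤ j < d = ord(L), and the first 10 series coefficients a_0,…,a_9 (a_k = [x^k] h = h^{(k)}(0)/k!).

L = (7 + 2·x + x^2)·Dx + (3 + 5·x + 3·x^2 + x^3)·Dx^2 + (7 + 2·x + x^2)·Dx^3 + (3 + 5·x + 3·x^2 + x^3)·Dx^4  (order 4).
h: a_k = 0, 3, -1/2, 0, -1/4, 13/60, -1/6, 359/2520, -1/8, 20161/181440, …
ICs: h(0) = 0, h′(0) = 3, h′′(0) = -1, h′′′(0) = 0.

f: a_k = 0, 1, -1/2, 1/3, -1/4, 1/5, -1/6, 1/7, -1/8, 1/9, …
g: a_k = 0, 2, 0, -1/3, 0, 1/60, 0, -1/2520, 0, 1/181440, …
h₀=f+g: left-lcm gives L₀, ord ≤ 4.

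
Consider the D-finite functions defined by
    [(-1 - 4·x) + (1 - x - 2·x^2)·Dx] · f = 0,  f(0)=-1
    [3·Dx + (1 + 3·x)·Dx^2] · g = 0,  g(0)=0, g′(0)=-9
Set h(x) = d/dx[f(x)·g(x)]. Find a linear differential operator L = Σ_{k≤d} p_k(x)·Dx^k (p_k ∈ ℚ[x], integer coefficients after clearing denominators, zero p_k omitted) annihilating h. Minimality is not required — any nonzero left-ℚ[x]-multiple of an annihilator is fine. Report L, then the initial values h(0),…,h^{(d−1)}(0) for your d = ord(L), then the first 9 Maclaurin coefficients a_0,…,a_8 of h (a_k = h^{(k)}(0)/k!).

L = (192 + 756·x + 1296·x^2) + (3 + 165·x + 864·x^2 + 1008·x^3)·Dx + (-7 - 38·x - 13·x^2 + 162·x^3 + 144·x^4)·Dx^2  (order 2).
h: a_k = 9, -9, 243/2, -117, 3951/4, -13527/10, 154971/20, -101043/7, 17565741/280, …
ICs: h(0) = 9, h′(0) = -9.

f: a_k = -1, -1, -3, -5, -11, -21, -43, -85, -171, …
g: a_k = 0, -9, 27/2, -27, 243/4, -729/5, 729/2, -6561/7, 19683/8, …
L₀ := L_f ⊗_s L_g (sym. prod.), ord ≤ 2.
Derive L from L₀ (diff closure).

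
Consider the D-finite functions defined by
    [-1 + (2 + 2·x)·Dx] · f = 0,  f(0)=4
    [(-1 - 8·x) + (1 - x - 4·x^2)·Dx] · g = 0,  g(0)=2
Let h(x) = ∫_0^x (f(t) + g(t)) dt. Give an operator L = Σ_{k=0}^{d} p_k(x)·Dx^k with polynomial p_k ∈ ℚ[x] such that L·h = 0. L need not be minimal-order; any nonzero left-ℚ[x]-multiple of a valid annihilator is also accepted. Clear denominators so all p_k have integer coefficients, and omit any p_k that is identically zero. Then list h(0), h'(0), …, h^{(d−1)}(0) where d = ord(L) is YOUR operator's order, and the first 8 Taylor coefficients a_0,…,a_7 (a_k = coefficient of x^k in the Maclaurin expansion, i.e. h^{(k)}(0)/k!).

f: a_k = 4, 2, -1/2, 1/4, -5/32, 7/64, -21/256, 33/512, …
g: a_k = 2, 2, 10, 18, 58, 130, 362, 882, …
f+g: L₀ = lclm(L_f,L_g), ord ≤ 1+1.
h=∫₀ˣh₀: take L = L₀·Dx.
L = (21 + 75·x + 228·x^2 + 160·x^3)·Dx + (-41 - 174·x - 609·x^2 - 872·x^3 - 400·x^4)·Dx^2 + (2 + 38·x + 30·x^2 - 198·x^3 - 352·x^4 - 160·x^5)·Dx^3  (order 3).
h: a_k = 0, 6, 2, 19/6, 73/16, 1851/160, 8327/384, 92651/1792, …
ICs: h(0) = 0, h′(0) = 6, h′′(0) = 4.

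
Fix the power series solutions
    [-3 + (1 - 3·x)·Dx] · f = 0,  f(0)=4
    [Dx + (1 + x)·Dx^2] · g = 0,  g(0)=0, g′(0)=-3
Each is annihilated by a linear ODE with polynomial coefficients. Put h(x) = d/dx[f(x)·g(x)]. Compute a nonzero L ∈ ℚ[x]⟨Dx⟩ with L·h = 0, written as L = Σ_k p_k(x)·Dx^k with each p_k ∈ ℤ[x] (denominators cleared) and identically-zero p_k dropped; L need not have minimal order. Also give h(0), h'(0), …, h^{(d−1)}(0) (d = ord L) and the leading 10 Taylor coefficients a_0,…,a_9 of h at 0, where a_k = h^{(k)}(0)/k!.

f: a_k = 4, 12, 36, 108, 324, 972, 2916, 8748, 26244, 78732, …
g: a_k = 0, -3, 3/2, -1, 3/4, -3/5, 1/2, -3/7, 3/8, -1/3, …
L₀ := L_f ⊗_s L_g (sym. prod.), ord ≤ 2.
Derive L from L₀ (diff closure).
L = 12 + (7 + 15·x)·Dx + (-1 + 2·x + 3·x^2)·Dx^2  (order 2).
h: a_k = -12, -60, -282, -1116, -4197, -75486/5, -264261/5, -6341844/35, -42808287/70, -14269345/7, …
ICs: h(0) = -12, h′(0) = -60.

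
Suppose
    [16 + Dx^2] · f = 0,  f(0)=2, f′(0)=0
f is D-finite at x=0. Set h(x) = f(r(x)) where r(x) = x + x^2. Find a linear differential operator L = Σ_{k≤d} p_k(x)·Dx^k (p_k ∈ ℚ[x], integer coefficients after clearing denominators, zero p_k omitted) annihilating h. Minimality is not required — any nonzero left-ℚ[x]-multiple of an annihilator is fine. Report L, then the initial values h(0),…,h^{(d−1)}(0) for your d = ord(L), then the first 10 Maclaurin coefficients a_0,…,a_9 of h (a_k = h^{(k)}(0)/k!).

f: a_k = 2, 0, -16, 0, 64/3, 0, -512/45, 0, 1024/315, 0, …
f∘r: x↦r, Dx↦Dx/r' in L_f ⇒ L₀.
L = (16 + 96·x + 192·x^2 + 128·x^3) - 2·Dx + (1 + 2·x)·Dx^2  (order 2).
h: a_k = 2, 0, -16, -32, 16/3, 256/3, 5248/45, 256/15, -46016/315, -63488/315, …
ICs: h(0) = 2, h′(0) = 0.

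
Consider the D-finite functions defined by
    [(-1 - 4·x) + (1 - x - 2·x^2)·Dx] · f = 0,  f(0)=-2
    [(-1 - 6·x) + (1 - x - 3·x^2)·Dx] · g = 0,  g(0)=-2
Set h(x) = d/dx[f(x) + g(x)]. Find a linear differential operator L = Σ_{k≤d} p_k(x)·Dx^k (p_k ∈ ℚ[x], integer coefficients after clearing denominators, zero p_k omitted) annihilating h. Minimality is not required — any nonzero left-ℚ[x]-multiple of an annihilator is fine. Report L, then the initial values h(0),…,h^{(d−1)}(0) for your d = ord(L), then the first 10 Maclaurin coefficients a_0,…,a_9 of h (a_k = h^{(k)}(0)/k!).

L = (-6 - 264·x - 360·x^2 - 1176·x^3 - 2406·x^4 - 3600·x^5 + 1296·x^6) + (6 + 54·x + 114·x^2 + 96·x^3 + 27·x^4 - 2334·x^5 - 1872·x^6 + 864·x^7)·Dx + (-1 + 2·x - 11·x^2 - 18·x^3 + 158·x^4 + 61·x^5 - 377·x^6 - 168·x^7 + 108·x^8)·Dx^2  (order 2).
h: a_k = -4, -28, -72, -240, -610, -1680, -4228, -10864, -27000, -67320, …
ICs: h(0) = -4, h′(0) = -28.

f: a_k = -2, -2, -6, -10, -22, -42, -86, -170, -342, -682, …
g: a_k = -2, -2, -8, -14, -38, -80, -194, -434, -1016, -2318, …
Weyl lclm of L_f,L_g ⇒ L₀ (ord ≤ 2).
Differentiate: ansatz ord ≤ ord L₀ ⇒ L.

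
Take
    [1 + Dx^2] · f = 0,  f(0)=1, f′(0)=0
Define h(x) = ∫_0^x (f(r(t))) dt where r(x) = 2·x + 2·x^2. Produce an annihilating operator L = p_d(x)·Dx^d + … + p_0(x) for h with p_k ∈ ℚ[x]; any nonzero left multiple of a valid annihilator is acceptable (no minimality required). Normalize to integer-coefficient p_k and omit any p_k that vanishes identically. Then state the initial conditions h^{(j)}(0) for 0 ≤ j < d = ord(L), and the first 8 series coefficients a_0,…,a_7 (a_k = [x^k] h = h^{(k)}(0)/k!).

f: a_k = 1, 0, -1/2, 0, 1/24, 0, -1/720, 0, …
Change of var in L_f (x↦r) gives L₀.
∫: right-multiply L₀ by Dx.
L = (4 + 24·x + 48·x^2 + 32·x^3)·Dx - 2·Dx^2 + (1 + 2·x)·Dx^3  (order 3).
h: a_k = 0, 1, 0, -2/3, -1, -4/15, 4/9, 176/315, …
ICs: h(0) = 0, h′(0) = 1, h′′(0) = 0.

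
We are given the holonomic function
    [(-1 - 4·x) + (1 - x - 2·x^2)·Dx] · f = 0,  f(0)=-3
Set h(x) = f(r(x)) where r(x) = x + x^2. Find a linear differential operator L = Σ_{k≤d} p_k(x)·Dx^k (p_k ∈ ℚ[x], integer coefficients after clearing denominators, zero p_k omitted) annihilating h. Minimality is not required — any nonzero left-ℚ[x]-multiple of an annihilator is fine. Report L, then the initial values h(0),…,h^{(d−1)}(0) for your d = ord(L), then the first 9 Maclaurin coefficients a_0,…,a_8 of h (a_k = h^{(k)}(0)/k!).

f: a_k = -3, -3, -9, -15, -33, -63, -129, -255, -513, …
Change of var in L_f (x↦r) gives L₀.
L = (1 + 6·x + 12·x^2 + 8·x^3) + (-1 + x + 3·x^2 + 4·x^3 + 2·x^4)·Dx  (order 1).
h: a_k = -3, -3, -12, -33, -87, -240, -657, -1791, -4896, …
ICs: h(0) = -3.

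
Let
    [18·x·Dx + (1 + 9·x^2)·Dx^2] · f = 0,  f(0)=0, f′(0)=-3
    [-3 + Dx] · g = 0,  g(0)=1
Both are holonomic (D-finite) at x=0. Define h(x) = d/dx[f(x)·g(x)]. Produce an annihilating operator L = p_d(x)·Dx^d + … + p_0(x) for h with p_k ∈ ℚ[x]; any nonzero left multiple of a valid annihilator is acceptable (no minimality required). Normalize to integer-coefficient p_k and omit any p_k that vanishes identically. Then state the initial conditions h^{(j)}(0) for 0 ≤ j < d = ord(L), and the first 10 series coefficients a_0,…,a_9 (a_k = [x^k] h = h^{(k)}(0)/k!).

f: a_k = 0, -3, 0, 9, 0, -243/5, 0, 2187/7, 0, -2187, …
g: a_k = 1, 3, 9/2, 9/2, 27/8, 81/40, 81/80, 243/560, 729/4480, 243/4480, …
Sym-product of L_f,L_g gives L₀ (≤ ord 2).
Derive L from L₀ (diff closure).
L = (9 + 135·x - 243·x^2 + 243·x^3) + (-54·x + 108·x^2 - 162·x^3)·Dx + (-1 + 3·x - 9·x^2 + 27·x^3)·Dx^2  (order 2).
h: a_k = -3, -18, -27/2, 54, -729/8, -2673/4, 67797/80, 82377/14, -7551711/896, -117594261/2240, …
ICs: h(0) = -3, h′(0) = -18.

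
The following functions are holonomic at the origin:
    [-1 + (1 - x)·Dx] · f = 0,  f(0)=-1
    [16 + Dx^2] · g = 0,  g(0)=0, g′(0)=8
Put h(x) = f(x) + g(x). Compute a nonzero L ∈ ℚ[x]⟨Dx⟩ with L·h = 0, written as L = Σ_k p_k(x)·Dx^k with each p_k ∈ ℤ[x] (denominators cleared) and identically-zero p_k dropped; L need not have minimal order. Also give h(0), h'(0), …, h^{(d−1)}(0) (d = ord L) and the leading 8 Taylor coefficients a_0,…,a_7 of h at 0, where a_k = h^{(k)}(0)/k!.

f: a_k = -1, -1, -1, -1, -1, -1, -1, -1, …
g: a_k = 0, 8, 0, -64/3, 0, 256/15, 0, -2048/315, …
Weyl lclm of L_f,L_g ⇒ L₀ (ord ≤ 3).
L = (176 - 256·x + 128·x^2) + (-144 + 400·x - 384·x^2 + 128·x^3)·Dx + (11 - 16·x + 8·x^2)·Dx^2 + (-9 + 25·x - 24·x^2 + 8·x^3)·Dx^3  (order 3).
h: a_k = -1, 7, -1, -67/3, -1, 241/15, -1, -2363/315, …
ICs: h(0) = -1, h′(0) = 7, h′′(0) = -2.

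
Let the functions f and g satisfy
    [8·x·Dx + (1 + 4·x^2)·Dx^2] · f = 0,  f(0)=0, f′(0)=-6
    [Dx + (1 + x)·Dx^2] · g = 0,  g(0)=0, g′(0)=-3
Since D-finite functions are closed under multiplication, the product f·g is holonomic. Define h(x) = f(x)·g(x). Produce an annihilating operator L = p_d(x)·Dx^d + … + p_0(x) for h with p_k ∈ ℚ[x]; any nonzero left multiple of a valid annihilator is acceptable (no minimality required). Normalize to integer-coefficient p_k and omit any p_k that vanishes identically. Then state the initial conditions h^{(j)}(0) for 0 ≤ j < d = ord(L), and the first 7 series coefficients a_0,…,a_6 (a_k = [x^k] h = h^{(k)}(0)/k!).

L = (288 + 560·x + 3584·x^2 + 8640·x^3 + 7680·x^4 + 3328·x^5 + 1024·x^7)·Dx + (258 + 1840·x + 6992·x^2 + 19264·x^3 + 29440·x^4 + 23808·x^5 + 8960·x^6 + 3072·x^7 + 3584·x^8)·Dx^2 + (36 + 628·x + 2496·x^2 + 6192·x^3 + 12288·x^4 + 15936·x^5 + 12288·x^6 + 5376·x^7 + 3072·x^8 + 2048·x^9)·Dx^3 + (17 + 66·x + 241·x^2 + 608·x^3 + 1152·x^4 + 1728·x^5 + 2016·x^6 + 1536·x^7 + 768·x^8 + 512·x^9 + 256·x^10)·Dx^4  (order 4).
h: a_k = 0, 0, 18, -9, -18, 15/2, 266/5, …
ICs: h(0) = 0, h′(0) = 0, h′′(0) = 36, h′′′(0) = -54.

f: a_k = 0, -6, 0, 8, 0, -96/5, 0, …
g: a_k = 0, -3, 3/2, -1, 3/4, -3/5, 1/2, …
f·g: L₀ = L_f ⊗_s L_g, ord ≤ 2·2.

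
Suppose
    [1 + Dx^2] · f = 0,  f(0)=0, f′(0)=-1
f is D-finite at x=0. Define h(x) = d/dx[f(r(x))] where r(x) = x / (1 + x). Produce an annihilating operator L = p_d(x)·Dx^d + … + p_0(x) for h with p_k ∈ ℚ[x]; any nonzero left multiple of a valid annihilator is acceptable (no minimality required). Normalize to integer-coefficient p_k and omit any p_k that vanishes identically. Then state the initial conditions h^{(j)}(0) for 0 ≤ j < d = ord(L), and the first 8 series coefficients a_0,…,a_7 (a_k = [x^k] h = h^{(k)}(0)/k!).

L = (7 + 12·x + 6·x^2) + (6 + 18·x + 18·x^2 + 6·x^3)·Dx + (1 + 4·x + 6·x^2 + 4·x^3 + x^4)·Dx^2  (order 2).
h: a_k = -1, 2, -5/2, 2, -1/24, -15/4, 6931/720, -1591/90, …
ICs: h(0) = -1, h′(0) = 2.

f: a_k = 0, -1, 0, 1/6, 0, -1/120, 0, 1/5040, …
f∘r: x↦r, Dx↦Dx/r' in L_f ⇒ L₀.
h=h₀': d/dx-closure on L₀ ⇒ L.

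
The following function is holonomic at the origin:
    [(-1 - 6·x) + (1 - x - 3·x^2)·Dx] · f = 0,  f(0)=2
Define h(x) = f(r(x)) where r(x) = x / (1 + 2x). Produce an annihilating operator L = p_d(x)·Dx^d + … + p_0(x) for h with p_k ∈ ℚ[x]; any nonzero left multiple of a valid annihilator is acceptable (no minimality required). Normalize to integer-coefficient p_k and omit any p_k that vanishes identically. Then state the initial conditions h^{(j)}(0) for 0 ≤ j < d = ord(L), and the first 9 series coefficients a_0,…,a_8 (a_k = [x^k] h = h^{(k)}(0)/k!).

f: a_k = 2, 2, 8, 14, 38, 80, 194, 434, 1016, …
h₀=f(r): pull back L_f along r ⇒ L₀.
L = (1 + 8·x) + (-1 - 5·x - 5·x^2 + 2·x^3)·Dx  (order 1).
h: a_k = 2, 2, 4, -10, 34, -112, 370, -1222, 4036, …
ICs: h(0) = 2.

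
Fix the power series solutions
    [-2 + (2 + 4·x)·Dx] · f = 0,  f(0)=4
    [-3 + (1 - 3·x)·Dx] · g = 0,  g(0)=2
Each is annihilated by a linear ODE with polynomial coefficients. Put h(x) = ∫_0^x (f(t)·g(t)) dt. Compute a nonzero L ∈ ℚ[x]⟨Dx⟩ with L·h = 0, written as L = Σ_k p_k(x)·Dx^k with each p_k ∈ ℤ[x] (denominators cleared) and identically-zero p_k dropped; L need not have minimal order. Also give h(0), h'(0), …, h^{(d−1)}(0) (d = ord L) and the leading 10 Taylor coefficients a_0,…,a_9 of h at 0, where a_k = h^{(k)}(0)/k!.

L = (4 + 3·x)·Dx + (-1 + x + 6·x^2)·Dx^2  (order 2).
h: a_k = 0, 8, 16, 92/3, 70, 167, 1256/3, 15051/14, 22593/8, 361345/48, …
ICs: h(0) = 0, h′(0) = 8.

f: a_k = 4, 4, -2, 2, -5/2, 7/2, -21/4, 33/4, -429/32, 715/32, …
g: a_k = 2, 6, 18, 54, 162, 486, 1458, 4374, 13122, 39366, …
L₀ := L_f ⊗_s L_g (sym. prod.), ord ≤ 1.
h=∫₀ˣh₀: take L = L₀·Dx.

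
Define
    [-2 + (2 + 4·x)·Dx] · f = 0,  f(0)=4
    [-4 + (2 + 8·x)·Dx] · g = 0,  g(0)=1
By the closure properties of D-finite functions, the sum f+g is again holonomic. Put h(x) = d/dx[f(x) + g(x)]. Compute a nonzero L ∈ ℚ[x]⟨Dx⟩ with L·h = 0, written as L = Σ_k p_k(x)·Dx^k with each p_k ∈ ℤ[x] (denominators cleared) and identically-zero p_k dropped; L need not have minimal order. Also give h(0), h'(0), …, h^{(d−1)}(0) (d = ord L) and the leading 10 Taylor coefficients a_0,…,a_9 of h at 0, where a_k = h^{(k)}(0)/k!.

f: a_k = 4, 4, -2, 2, -5/2, 7/2, -21/4, 33/4, -429/32, 715/32, …
g: a_k = 1, 2, -2, 4, -10, 28, -84, 264, -858, 2860, …
Sum ⇒ L₀ = lclm(L_f,L_g) in ℚ(x)⟨Dx⟩.
Derive L from L₀ (diff closure).
L = -6 + (-9 - 24·x)·Dx + (-1 - 6·x - 8·x^2)·Dx^2  (order 2).
h: a_k = 6, -8, 18, -50, 315/2, -1071/2, 7623/4, -27885/4, 830115/32, -3123835/32, …
ICs: h(0) = 6, h′(0) = -8.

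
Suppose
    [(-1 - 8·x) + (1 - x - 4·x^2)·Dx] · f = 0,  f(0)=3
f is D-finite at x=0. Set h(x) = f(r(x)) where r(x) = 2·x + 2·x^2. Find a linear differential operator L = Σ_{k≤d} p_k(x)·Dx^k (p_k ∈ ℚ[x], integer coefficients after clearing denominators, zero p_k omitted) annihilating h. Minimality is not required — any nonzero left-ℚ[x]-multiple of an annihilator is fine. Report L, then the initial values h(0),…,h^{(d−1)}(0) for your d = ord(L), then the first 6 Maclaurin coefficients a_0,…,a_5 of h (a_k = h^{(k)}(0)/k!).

L = (2 + 36·x + 96·x^2 + 64·x^3) + (-1 + 2·x + 18·x^2 + 32·x^3 + 16·x^4)·Dx  (order 1).
h: a_k = 3, 6, 66, 336, 2100, 12456, …
ICs: h(0) = 3.

f: a_k = 3, 3, 15, 27, 87, 195, …
h₀=f(r): pull back L_f along r ⇒ L₀.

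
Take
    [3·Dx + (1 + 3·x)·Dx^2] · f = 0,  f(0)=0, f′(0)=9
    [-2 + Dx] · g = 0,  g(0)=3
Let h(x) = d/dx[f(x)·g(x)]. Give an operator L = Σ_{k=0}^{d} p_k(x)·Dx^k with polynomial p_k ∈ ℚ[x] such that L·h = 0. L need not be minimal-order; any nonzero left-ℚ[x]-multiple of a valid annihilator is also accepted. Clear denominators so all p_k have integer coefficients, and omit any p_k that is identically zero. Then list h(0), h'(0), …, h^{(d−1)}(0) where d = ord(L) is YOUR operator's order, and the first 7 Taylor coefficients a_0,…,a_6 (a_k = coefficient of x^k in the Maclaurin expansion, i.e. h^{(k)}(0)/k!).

f: a_k = 0, 9, -27/2, 27, -243/4, 729/5, -729/2, …
g: a_k = 3, 6, 6, 4, 2, 4/5, 4/15, …
L₀ := L_f ⊗_s L_g (sym. prod.), ord ≤ 2.
h₀' ⇒ L via d/dx closure of L₀.
L = (20 - 24·x + 72·x^2) + (-8 + 6·x - 72·x^2)·Dx + (-1 + 3·x + 18·x^2)·Dx^2  (order 2).
h: a_k = 27, 27, 162, -261, 1989/2, -2970, 45579/5, …
ICs: h(0) = 27, h′(0) = 27.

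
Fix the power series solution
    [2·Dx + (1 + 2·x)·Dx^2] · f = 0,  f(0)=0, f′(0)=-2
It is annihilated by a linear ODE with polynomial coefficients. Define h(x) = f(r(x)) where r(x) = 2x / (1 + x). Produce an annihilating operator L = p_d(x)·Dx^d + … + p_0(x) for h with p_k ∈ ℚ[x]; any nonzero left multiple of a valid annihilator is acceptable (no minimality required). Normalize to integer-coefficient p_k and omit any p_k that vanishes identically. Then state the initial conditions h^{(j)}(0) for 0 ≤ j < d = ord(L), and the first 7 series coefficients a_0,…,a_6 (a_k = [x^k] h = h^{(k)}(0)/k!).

L = (6 + 10·x)·Dx + (1 + 6·x + 5·x^2)·Dx^2  (order 2).
h: a_k = 0, -4, 12, -124/3, 156, -3124/5, 2604, …
ICs: h(0) = 0, h′(0) = -4.

f: a_k = 0, -2, 2, -8/3, 4, -32/5, 32/3, …
h₀=f(r): pull back L_f along r ⇒ L₀.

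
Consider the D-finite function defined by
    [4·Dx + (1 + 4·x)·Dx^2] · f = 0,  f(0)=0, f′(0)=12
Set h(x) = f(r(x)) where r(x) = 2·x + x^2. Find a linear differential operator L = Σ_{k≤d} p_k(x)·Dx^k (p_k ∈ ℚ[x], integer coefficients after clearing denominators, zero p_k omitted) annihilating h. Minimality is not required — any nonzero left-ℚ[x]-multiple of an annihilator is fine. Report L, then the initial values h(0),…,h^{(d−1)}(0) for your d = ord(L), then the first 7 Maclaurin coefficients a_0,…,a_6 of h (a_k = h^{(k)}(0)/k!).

f: a_k = 0, 12, -24, 64, -192, 3072/5, -2048, …
Change of var in L_f (x↦r) gives L₀.
L = (7 + 8·x + 4·x^2)·Dx + (1 + 9·x + 12·x^2 + 4·x^3)·Dx^2  (order 2).
h: a_k = 0, 24, -84, 416, -2328, 69504/5, -86464, …
ICs: h(0) = 0, h′(0) = 24.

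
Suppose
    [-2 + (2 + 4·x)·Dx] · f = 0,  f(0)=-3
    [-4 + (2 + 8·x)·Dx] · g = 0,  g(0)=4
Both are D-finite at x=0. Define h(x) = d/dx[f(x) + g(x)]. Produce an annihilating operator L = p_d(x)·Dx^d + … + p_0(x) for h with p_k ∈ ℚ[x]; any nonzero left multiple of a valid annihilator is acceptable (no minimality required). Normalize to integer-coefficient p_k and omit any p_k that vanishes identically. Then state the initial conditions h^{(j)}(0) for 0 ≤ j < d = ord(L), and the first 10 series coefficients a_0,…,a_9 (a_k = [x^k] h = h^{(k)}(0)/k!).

L = -6 + (-9 - 24·x)·Dx + (-1 - 6·x - 8·x^2)·Dx^2  (order 2).
h: a_k = 5, -13, 87/2, -305/2, 4375/8, -15939/8, 117579/16, -438009/16, 13159575/128, -49750415/128, …
ICs: h(0) = 5, h′(0) = -13.

f: a_k = -3, -3, 3/2, -3/2, 15/8, -21/8, 63/16, -99/16, 1287/128, -2145/128, …
g: a_k = 4, 8, -8, 16, -40, 112, -336, 1056, -3432, 11440, …
h₀=f+g: left-lcm gives L₀, ord ≤ 2.
h₀' ⇒ L via d/dx closure of L₀.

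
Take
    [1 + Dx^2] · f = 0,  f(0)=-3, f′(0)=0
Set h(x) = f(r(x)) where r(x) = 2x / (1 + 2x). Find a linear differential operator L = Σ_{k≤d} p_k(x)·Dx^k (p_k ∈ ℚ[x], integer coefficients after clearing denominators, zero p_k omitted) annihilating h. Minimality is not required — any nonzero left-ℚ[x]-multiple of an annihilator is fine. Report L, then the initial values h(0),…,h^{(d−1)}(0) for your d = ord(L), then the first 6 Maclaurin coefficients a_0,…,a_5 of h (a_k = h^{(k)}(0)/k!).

L = 4 + (4 + 24·x + 48·x^2 + 32·x^3)·Dx + (1 + 8·x + 24·x^2 + 32·x^3 + 16·x^4)·Dx^2  (order 2).
h: a_k = -3, 0, 6, -24, 70, -176, …
ICs: h(0) = -3, h′(0) = 0.

f: a_k = -3, 0, 3/2, 0, -1/8, 0, …
L₀ from L_f via x↦r, Dx↦r'^{-1}Dx.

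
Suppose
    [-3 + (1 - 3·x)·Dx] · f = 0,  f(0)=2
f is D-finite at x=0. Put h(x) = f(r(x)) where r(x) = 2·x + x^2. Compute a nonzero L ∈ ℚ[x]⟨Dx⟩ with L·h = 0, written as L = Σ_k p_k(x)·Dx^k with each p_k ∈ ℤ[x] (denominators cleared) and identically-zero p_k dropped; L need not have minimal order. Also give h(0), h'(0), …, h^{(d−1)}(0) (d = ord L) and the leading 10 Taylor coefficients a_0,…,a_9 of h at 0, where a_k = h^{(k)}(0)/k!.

f: a_k = 2, 6, 18, 54, 162, 486, 1458, 4374, 13122, 39366, …
h₀=f(r): pull back L_f along r ⇒ L₀.
L = (6 + 6·x) + (-1 + 6·x + 3·x^2)·Dx  (order 1).
h: a_k = 2, 12, 78, 504, 3258, 21060, 136134, 879984, 5688306, 36769788, …
ICs: h(0) = 2.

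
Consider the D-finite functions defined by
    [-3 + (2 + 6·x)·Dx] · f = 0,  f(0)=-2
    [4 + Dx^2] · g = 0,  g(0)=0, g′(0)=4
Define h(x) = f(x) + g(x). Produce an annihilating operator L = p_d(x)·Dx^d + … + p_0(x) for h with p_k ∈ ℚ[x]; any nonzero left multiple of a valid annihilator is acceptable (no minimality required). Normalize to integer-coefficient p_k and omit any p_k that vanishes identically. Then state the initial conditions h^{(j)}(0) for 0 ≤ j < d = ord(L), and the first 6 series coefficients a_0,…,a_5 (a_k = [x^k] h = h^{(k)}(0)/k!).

L = (-516 - 1152·x - 1728·x^2) + (56 + 936·x + 3456·x^2 + 3456·x^3)·Dx + (-129 - 288·x - 432·x^2)·Dx^2 + (14 + 234·x + 864·x^2 + 864·x^3)·Dx^3  (order 3).
h: a_k = -2, 1, 9/4, -145/24, 405/64, -24491/1920, …
ICs: h(0) = -2, h′(0) = 1, h′′(0) = 9/2.

f: a_k = -2, -3, 9/4, -27/8, 405/64, -1701/128, …
g: a_k = 0, 4, 0, -8/3, 0, 8/15, …
Sum ⇒ L₀ = lclm(L_f,L_g) in ℚ(x)⟨Dx⟩.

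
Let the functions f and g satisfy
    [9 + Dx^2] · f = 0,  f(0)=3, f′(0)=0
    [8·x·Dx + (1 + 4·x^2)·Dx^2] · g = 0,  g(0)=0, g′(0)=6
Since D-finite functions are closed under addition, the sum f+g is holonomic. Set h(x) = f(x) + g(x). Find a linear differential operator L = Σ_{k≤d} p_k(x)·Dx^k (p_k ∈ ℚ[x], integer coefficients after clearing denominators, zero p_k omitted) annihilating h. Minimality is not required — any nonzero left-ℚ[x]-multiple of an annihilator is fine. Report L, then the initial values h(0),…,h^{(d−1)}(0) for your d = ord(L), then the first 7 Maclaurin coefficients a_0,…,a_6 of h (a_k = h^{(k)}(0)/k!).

f: a_k = 3, 0, -27/2, 0, 81/8, 0, -243/80, …
g: a_k = 0, 6, 0, -8, 0, 96/5, 0, …
Weyl lclm of L_f,L_g ⇒ L₀ (ord ≤ 4).
L = (-2808·x + 19008·x^3 + 10368·x^5)·Dx + (9 + 1548·x^2 + 7344·x^4 + 5184·x^6)·Dx^2 + (-312·x + 2112·x^3 + 1152·x^5)·Dx^3 + (1 + 172·x^2 + 816·x^4 + 576·x^6)·Dx^4  (order 4).
h: a_k = 3, 6, -27/2, -8, 81/8, 96/5, -243/80, …
ICs: h(0) = 3, h′(0) = 6, h′′(0) = -27, h′′′(0) = -48.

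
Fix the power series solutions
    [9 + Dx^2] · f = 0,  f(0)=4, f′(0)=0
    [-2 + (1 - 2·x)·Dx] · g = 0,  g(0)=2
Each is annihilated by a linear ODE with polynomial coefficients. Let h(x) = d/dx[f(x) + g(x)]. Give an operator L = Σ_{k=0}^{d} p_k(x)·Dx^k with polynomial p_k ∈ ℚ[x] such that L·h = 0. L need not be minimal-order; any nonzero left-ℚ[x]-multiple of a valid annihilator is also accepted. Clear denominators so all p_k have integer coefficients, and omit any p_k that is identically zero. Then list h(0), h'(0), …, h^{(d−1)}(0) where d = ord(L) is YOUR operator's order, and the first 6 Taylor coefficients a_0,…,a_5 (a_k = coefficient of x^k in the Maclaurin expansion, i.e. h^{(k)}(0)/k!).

L = (684 - 432·x + 432·x^2) + (-99 + 306·x - 324·x^2 + 216·x^3)·Dx + (76 - 48·x + 48·x^2)·Dx^2 + (-11 + 34·x - 36·x^2 + 24·x^3)·Dx^3  (order 3).
h: a_k = 4, -20, 48, 182, 320, 7437/10, …
ICs: h(0) = 4, h′(0) = -20, h′′(0) = 96.

f: a_k = 4, 0, -18, 0, 27/2, 0, …
g: a_k = 2, 4, 8, 16, 32, 64, …
Weyl lclm of L_f,L_g ⇒ L₀ (ord ≤ 3).
Differentiate: ansatz ord ≤ ord L₀ ⇒ L.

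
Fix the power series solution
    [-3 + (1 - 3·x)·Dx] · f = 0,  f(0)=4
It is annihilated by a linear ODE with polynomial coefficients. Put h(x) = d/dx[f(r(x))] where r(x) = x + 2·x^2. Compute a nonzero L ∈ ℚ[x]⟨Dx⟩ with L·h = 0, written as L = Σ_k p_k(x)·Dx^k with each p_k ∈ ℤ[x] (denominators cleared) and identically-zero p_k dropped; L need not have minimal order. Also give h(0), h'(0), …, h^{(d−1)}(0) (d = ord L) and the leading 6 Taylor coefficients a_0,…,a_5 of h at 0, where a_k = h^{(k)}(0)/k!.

L = (10 + 36·x + 72·x^2) + (-1 - x + 18·x^2 + 24·x^3)·Dx  (order 1).
h: a_k = 12, 120, 756, 4464, 24300, 127656, …
ICs: h(0) = 12.

f: a_k = 4, 12, 36, 108, 324, 972, …
f∘r: x↦r, Dx↦Dx/r' in L_f ⇒ L₀.
h=h₀': d/dx-closure on L₀ ⇒ L.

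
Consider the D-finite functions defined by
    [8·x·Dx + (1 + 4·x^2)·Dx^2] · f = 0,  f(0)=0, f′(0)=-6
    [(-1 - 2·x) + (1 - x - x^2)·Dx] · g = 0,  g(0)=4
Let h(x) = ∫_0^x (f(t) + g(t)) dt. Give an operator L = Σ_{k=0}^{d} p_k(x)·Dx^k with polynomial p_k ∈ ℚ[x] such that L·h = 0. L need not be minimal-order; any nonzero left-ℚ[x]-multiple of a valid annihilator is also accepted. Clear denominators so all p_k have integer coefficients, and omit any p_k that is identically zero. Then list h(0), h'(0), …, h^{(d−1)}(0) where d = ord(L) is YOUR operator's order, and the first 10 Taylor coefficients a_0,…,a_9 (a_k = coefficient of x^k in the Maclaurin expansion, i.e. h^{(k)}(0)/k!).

f: a_k = 0, -6, 0, 8, 0, -96/5, 0, 384/7, 0, -512/3, …
g: a_k = 4, 4, 8, 12, 20, 32, 52, 84, 136, 220, …
f+g: L₀ = lclm(L_f,L_g), ord ≤ 2+1.
Integrate: L := L₀·Dx.
L = (16 - 64·x - 400·x^2 - 576·x^3 - 696·x^4 - 96·x^6)·Dx^2 + (-13 - 24·x - 22·x^2 - 204·x^3 - 548·x^4 - 488·x^5 - 48·x^6 - 96·x^7)·Dx^3 + (2 + 5·x + 14·x^2 - 2·x^3 + 13·x^4 - 92·x^5 - 48·x^6 - 16·x^7 - 16·x^8)·Dx^4  (order 4).
h: a_k = 0, 4, -1, 8/3, 5, 4, 32/15, 52/7, 243/14, 136/9, …
ICs: h(0) = 0, h′(0) = 4, h′′(0) = -2, h′′′(0) = 16.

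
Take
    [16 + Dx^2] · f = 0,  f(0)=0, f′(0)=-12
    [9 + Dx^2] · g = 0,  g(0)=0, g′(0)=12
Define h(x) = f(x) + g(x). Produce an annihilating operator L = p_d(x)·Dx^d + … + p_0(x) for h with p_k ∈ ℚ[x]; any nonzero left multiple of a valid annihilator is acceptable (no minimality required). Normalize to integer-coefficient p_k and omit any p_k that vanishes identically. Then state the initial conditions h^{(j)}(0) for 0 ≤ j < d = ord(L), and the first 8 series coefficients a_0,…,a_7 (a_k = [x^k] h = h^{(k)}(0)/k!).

L = 144 + 25·Dx^2 + Dx^4  (order 4).
h: a_k = 0, 0, 0, 14, 0, -35/2, 0, 481/60, …
ICs: h(0) = 0, h′(0) = 0, h′′(0) = 0, h′′′(0) = 84.

f: a_k = 0, -12, 0, 32, 0, -128/5, 0, 1024/105, …
g: a_k = 0, 12, 0, -18, 0, 81/10, 0, -243/140, …
h₀=f+g: left-lcm gives L₀, ord ≤ 4.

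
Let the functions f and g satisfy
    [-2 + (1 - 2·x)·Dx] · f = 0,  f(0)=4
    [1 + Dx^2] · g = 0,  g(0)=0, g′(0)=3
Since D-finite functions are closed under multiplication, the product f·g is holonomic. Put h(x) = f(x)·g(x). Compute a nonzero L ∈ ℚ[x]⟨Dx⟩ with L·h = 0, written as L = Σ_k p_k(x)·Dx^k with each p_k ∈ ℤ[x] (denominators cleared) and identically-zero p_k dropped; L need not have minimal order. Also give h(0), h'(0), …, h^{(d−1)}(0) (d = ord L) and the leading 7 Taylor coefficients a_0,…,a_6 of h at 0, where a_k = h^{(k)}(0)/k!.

f: a_k = 4, 8, 16, 32, 64, 128, 256, …
g: a_k = 0, 3, 0, -1/2, 0, 1/40, 0, …
L₀ := L_f ⊗_s L_g (sym. prod.), ord ≤ 2.
L = (-1 + 2·x) + 4·Dx + (-1 + 2·x)·Dx^2  (order 2).
h: a_k = 0, 12, 24, 46, 92, 1841/10, 1841/5, …
ICs: h(0) = 0, h′(0) = 12.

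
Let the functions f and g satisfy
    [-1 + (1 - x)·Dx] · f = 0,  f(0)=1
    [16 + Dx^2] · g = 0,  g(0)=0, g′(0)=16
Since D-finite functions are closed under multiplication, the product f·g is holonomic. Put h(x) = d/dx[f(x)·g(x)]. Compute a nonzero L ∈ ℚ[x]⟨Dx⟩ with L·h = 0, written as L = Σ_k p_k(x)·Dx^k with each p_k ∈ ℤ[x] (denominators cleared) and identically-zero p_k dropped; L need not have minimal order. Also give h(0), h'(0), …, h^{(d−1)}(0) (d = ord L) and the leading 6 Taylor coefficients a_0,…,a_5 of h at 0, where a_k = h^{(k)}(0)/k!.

f: a_k = 1, 1, 1, 1, 1, 1, …
g: a_k = 0, 16, 0, -128/3, 0, 512/15, …
Sym-product of L_f,L_g gives L₀ (≤ ord 2).
Derive L from L₀ (diff closure).
L = (14 - 32·x + 16·x^2) + (-2 + 2·x)·Dx + (1 - 2·x + x^2)·Dx^2  (order 2).
h: a_k = 16, 32, -80, -320/3, 112/3, 224/5, …
ICs: h(0) = 16, h′(0) = 32.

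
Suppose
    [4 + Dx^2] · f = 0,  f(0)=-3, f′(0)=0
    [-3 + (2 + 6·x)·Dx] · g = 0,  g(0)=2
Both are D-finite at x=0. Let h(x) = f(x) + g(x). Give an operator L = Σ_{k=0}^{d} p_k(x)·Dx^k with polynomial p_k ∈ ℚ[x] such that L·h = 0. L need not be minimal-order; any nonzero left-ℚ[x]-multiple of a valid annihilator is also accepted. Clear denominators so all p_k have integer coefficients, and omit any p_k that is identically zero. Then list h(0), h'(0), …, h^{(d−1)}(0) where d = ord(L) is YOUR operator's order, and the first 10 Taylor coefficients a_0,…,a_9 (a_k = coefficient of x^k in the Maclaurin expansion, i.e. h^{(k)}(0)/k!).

L = (-516 - 1152·x - 1728·x^2) + (56 + 936·x + 3456·x^2 + 3456·x^3)·Dx + (-129 - 288·x - 432·x^2)·Dx^2 + (14 + 234·x + 864·x^2 + 864·x^3)·Dx^3  (order 3).
h: a_k = -1, 3, 15/4, 27/8, -533/64, 1701/128, -227587/7680, 72171/1024, -295573013/1720320, 14073345/32768, …
ICs: h(0) = -1, h′(0) = 3, h′′(0) = 15/2.

f: a_k = -3, 0, 6, 0, -2, 0, 4/15, 0, -2/105, 0, …
g: a_k = 2, 3, -9/4, 27/8, -405/64, 1701/128, -15309/512, 72171/1024, -2814669/16384, 14073345/32768, …
Weyl lclm of L_f,L_g ⇒ L₀ (ord ≤ 3).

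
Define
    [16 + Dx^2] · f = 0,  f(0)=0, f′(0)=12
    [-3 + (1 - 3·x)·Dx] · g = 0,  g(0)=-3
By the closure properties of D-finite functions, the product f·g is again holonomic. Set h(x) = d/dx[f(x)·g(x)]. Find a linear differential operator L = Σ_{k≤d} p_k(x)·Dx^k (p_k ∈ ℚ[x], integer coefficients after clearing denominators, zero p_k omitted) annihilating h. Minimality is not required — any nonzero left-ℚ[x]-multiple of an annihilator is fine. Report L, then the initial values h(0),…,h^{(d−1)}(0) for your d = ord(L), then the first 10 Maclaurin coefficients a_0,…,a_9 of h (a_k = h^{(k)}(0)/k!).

f: a_k = 0, 12, 0, -32, 0, 128/5, 0, -1024/105, 0, 2048/945, …
g: a_k = -3, -9, -27, -81, -243, -729, -2187, -6561, -19683, -59049, …
Sym-product of L_f,L_g gives L₀ (≤ ord 2).
Differentiate: ansatz ord ≤ ord L₀ ⇒ L.
L = (-2 - 96·x + 144·x^2) + (-6 + 18·x)·Dx + (1 - 6·x + 9·x^2)·Dx^2  (order 2).
h: a_k = -36, -216, -684, -2736, -10644, -191592/5, -669548/5, -16069152/35, -54235436/35, -108470872/21, …
ICs: h(0) = -36, h′(0) = -216.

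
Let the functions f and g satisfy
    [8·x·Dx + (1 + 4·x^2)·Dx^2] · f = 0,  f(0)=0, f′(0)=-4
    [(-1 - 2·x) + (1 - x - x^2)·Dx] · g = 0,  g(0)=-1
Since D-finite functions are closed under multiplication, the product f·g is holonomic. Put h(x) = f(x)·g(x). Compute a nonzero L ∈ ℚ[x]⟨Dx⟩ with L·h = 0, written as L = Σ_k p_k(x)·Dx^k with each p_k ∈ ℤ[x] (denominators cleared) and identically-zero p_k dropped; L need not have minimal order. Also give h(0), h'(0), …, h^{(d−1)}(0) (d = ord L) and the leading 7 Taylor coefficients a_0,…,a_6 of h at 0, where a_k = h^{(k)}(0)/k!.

f: a_k = 0, -4, 0, 16/3, 0, -64/5, 0, …
g: a_k = -1, -1, -2, -3, -5, -8, -13, …
Sym-product of L_f,L_g gives L₀ (≤ ord 2).
L = (2 + 8·x + 24·x^2) + (2 - 4·x + 16·x^2 + 24·x^3)·Dx + (-1 + x - 3·x^2 + 4·x^3 + 4·x^4)·Dx^2  (order 2).
h: a_k = 0, 4, 4, 8/3, 20/3, 332/15, 144/5, …
ICs: h(0) = 0, h′(0) = 4.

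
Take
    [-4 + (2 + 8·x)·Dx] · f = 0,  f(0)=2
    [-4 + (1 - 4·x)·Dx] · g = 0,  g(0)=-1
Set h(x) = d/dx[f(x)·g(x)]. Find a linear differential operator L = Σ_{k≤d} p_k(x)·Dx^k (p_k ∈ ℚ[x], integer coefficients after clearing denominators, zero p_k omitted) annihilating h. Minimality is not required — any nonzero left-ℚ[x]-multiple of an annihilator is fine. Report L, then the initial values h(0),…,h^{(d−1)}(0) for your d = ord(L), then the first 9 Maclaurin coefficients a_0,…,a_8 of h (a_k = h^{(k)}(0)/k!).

L = (22 + 144·x + 96·x^2) + (-3 - 4·x + 48·x^2 + 64·x^3)·Dx  (order 1).
h: a_k = -12, -88, -552, -2864, -14600, -69072, -326032, -1476704, -6696648, …
ICs: h(0) = -12.

f: a_k = 2, 4, -4, 8, -20, 56, -168, 528, -1716, …
g: a_k = -1, -4, -16, -64, -256, -1024, -4096, -16384, -65536, …
f·g: L₀ = L_f ⊗_s L_g, ord ≤ 1·1.
Differentiate: ansatz ord ≤ ord L₀ ⇒ L.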